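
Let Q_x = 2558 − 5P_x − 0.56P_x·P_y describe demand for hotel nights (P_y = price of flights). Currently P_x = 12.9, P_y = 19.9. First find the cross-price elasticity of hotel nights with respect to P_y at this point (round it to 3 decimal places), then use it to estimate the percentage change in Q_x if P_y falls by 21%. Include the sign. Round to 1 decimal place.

At P_x = 12.9, P_y = 19.9: Q_x = 2349.742.
∂Q_x/∂P_y = -0.56P_x = -7.2240.
ε = (∂Q_x/∂P_y)(P_y/Q_x) = -7.2240 × 19.9/2349.742 ≈ -0.061.
%ΔQ_x ≈ ε × %ΔP_y = -0.061 × (-21%) = 1.3%.

1.3%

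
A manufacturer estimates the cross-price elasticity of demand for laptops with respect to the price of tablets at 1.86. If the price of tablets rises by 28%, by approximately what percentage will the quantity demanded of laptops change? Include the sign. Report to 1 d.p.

52.1%

%ΔQ ≈ ε × %ΔP of tablets = 1.86 × (28%) = 52.1%.
Demand for laptops rises by about 52.1%.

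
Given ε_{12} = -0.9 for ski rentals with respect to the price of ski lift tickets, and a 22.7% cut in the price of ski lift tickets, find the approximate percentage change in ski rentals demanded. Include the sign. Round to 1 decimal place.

%ΔQ ≈ ε × %ΔP of ski lift tickets = -0.9 × (-22.7%) = 20.4%.
Demand for ski rentals rises by about 20.4%.

20.4%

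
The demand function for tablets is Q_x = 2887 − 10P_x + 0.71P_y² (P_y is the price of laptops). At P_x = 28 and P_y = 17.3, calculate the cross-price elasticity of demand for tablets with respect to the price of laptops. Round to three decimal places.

0.151

At P_x = 28 and P_y = 17.3: Q_x = 2819.496.
∂Q_x/∂P_y = 1.42P_y = 1.42(17.3) = 24.5660.
ε = (∂Q_x/∂P_y)(P_y/Q_x) = 24.5660 × (17.3/2819.496) ≈ 0.151.
ε > 0: substitutes.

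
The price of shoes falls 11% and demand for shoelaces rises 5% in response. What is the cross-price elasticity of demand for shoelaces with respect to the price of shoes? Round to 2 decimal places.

ε = (%ΔQ of shoelaces) / (%ΔP of shoes) = (5%) / (-11%) ≈ -0.45.
Negative cross-price elasticity: complements.

-0.45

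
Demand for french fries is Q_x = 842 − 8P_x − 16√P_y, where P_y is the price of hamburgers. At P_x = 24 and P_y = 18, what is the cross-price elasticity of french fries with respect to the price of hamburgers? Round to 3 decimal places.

At P_x = 24 and P_y = 18: Q_x = 582.118.
∂Q_x/∂P_y = -16/(2√P_y) = -16/(2√18) = -1.8856.
ε = (∂Q_x/∂P_y)(P_y/Q_x) = -1.8856 × (18/582.118) ≈ -0.058.
ε < 0: complements.

-0.058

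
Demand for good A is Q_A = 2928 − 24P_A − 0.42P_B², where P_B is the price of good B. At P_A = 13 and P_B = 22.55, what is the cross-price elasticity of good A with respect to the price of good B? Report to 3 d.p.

-0.178

At P_A = 13 and P_B = 22.55: Q_A = 2402.429.
∂Q_A/∂P_B = -0.84P_B = -0.84(22.55) = -18.9420.
ε = (∂Q_A/∂P_B)(P_B/Q_A) = -18.9420 × (22.55/2402.429) ≈ -0.178.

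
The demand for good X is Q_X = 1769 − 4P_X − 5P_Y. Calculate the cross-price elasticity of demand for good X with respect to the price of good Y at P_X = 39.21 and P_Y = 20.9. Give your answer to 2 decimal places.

At P_X = 39.21 and P_Y = 20.9: Q_X = 1507.66.
∂Q_X/∂P_Y = -5.
ε = (∂Q_X/∂P_Y)(P_Y/Q_X) = -5 × (20.9/1507.66) ≈ -0.07.
Since ε < 0, good X and good Y are complements.

-0.07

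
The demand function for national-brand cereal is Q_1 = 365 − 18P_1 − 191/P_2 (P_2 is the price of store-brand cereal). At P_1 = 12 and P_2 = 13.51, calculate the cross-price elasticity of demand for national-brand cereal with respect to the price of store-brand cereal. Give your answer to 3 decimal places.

At P_1 = 12 and P_2 = 13.51: Q_1 = 134.862.
∂Q_1/∂P_2 = 191/P_2² = 1.0465.
ε = (∂Q_1/∂P_2)(P_2/Q_1) = 1.0465 × (13.51/134.862) ≈ 0.105.
ε > 0: substitutes.

0.105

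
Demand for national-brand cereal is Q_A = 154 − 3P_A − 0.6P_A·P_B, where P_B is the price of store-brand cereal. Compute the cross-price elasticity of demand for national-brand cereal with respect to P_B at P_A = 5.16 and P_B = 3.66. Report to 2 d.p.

At P_A = 5.16 and P_B = 3.66: Q_A = 127.189.
∂Q_A/∂P_B = -0.6P_A = -0.6(5.16) = -3.0960.
ε = (∂Q_A/∂P_B)(P_B/Q_A) = -3.0960 × (3.66/127.189) ≈ -0.09.

-0.09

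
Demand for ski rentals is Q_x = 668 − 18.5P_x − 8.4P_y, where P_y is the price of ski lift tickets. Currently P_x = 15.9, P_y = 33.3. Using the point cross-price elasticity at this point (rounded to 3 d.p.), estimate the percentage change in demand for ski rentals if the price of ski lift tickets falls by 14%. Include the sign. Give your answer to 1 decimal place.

At P_x = 15.9, P_y = 33.3: Q_x = 94.13.
∂Q_x/∂P_y = -8.4.
ε = (∂Q_x/∂P_y)(P_y/Q_x) = -8.4000 × 33.3/94.13 ≈ -2.972.
%ΔQ_x ≈ ε × %ΔP_y = -2.972 × (-14%) = 41.6%.

41.6%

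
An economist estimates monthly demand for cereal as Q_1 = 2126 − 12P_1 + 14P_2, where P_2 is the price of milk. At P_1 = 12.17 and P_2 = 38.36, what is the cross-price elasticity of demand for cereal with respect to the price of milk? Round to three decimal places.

At P_1 = 12.17 and P_2 = 38.36: Q_1 = 2517.
∂Q_1/∂P_2 = 14.
ε = (∂Q_1/∂P_2)(P_2/Q_1) = 14 × (38.36/2517) ≈ 0.213.
Since ε > 0, cereal and milk are substitutes.

0.213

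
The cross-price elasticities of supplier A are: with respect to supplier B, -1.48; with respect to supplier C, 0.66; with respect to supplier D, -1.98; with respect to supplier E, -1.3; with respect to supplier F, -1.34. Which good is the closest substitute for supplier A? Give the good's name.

supplier C

Substitutes have ε > 0. Among the positive values, 0.66 (supplier C) is largest.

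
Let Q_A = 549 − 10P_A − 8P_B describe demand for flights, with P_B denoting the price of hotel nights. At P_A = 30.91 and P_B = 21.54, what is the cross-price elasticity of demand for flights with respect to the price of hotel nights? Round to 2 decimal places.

At P_A = 30.91 and P_B = 21.54: Q_A = 67.58.
∂Q_A/∂P_B = -8.
ε = (∂Q_A/∂P_B)(P_B/Q_A) = -8 × (21.54/67.58) ≈ -2.55.

-2.55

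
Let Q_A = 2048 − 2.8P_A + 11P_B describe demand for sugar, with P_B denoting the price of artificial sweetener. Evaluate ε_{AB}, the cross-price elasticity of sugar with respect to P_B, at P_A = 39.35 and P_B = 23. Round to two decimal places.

0.12

At P_A = 39.35 and P_B = 23: Q_A = 2190.82.
∂Q_A/∂P_B = 11.
ε = (∂Q_A/∂P_B)(P_B/Q_A) = 11 × (23/2190.82) ≈ 0.12.
Since ε > 0, sugar and artificial sweetener are substitutes.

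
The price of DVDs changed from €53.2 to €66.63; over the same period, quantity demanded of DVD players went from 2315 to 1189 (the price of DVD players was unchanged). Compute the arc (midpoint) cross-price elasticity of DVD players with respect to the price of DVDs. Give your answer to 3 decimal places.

-2.867

ΔQ_A = 1189 − 2315 = -1126; ΔP_B = 66.63 − 53.2 = 13.43.
Midpoints: Q̄_A = 1752.0, P̄_B = 59.91.
ε = (ΔQ_A/Q̄_A)/(ΔP_B/P̄_B) = (-1126/1752.0)/(13.43/59.91) ≈ -2.867.
ε < 0: DVD players and DVDs are complements.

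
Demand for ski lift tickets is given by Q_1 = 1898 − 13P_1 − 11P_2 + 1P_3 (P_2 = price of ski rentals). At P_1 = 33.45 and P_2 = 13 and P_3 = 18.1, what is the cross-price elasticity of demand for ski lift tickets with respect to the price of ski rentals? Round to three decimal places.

At P_1 = 33.45 and P_2 = 13 and P_3 = 18.1: Q_1 = 1338.25.
∂Q_1/∂P_2 = -11.
ε = (∂Q_1/∂P_2)(P_2/Q_1) = -11 × (13/1338.25) ≈ -0.107.
Since ε < 0, ski lift tickets and ski rentals are complements.

-0.107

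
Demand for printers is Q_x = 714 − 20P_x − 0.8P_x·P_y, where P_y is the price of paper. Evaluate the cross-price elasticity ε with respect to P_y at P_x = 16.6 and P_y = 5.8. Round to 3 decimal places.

At P_x = 16.6 and P_y = 5.8: Q_x = 304.976.
∂Q_x/∂P_y = -0.8P_x = -0.8(16.6) = -13.2800.
ε = (∂Q_x/∂P_y)(P_y/Q_x) = -13.2800 × (5.8/304.976) ≈ -0.253.

-0.253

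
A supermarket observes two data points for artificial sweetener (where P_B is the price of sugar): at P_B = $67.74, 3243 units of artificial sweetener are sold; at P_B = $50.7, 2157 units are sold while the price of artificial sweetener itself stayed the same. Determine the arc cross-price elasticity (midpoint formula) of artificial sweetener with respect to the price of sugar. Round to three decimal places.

ΔQ_A = 2157 − 3243 = -1086; ΔP_B = 50.7 − 67.74 = -17.04.
Midpoints: Q̄_A = 2700.0, P̄_B = 59.22.
ε = (ΔQ_A/Q̄_A)/(ΔP_B/P̄_B) = (-1086/2700.0)/(-17.04/59.22) ≈ 1.398.

1.398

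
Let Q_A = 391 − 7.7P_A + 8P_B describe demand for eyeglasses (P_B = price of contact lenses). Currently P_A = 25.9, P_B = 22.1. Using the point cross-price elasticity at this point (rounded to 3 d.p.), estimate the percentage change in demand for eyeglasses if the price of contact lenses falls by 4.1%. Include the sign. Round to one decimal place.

At P_A = 25.9, P_B = 22.1: Q_A = 368.37.
∂Q_A/∂P_B = 8.
ε = (∂Q_A/∂P_B)(P_B/Q_A) = 8.0000 × 22.1/368.37 ≈ 0.480.
%ΔQ_A ≈ ε × %ΔP_B = 0.480 × (-4.1%) = -2.0%.

-2.0%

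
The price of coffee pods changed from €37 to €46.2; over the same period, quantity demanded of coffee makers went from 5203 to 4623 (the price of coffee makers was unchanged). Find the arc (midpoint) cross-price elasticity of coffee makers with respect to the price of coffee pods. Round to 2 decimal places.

-0.53

ΔQ_A = 4623 − 5203 = -580; ΔP_B = 46.2 − 37 = 9.2.
Midpoints: Q̄_A = 4913.0, P̄_B = 41.60.
ε = (ΔQ_A/Q̄_A)/(ΔP_B/P̄_B) = (-580/4913.0)/(9.2/41.60) ≈ -0.53.
ε < 0: coffee makers and coffee pods are complements.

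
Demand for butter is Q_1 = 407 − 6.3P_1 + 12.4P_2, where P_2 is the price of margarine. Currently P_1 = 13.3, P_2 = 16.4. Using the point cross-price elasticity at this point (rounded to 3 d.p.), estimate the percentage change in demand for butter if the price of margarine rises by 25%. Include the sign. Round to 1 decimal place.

At P_1 = 13.3, P_2 = 16.4: Q_1 = 526.57.
∂Q_1/∂P_2 = 12.4.
ε = (∂Q_1/∂P_2)(P_2/Q_1) = 12.4000 × 16.4/526.57 ≈ 0.386.
%ΔQ_1 ≈ ε × %ΔP_2 = 0.386 × (25%) = 9.7%.

9.7%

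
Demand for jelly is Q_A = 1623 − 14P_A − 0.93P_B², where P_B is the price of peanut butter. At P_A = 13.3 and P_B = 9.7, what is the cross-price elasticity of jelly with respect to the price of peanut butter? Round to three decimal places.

At P_A = 13.3 and P_B = 9.7: Q_A = 1349.296.
∂Q_A/∂P_B = -1.86P_B = -1.86(9.7) = -18.0420.
ε = (∂Q_A/∂P_B)(P_B/Q_A) = -18.0420 × (9.7/1349.296) ≈ -0.130.
ε < 0: complements.

-0.130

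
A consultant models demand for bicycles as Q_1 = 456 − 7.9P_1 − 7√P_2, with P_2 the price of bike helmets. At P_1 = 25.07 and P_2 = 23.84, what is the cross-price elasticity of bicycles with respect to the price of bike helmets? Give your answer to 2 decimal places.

-0.08

At P_1 = 25.07 and P_2 = 23.84: Q_1 = 223.769.
∂Q_1/∂P_2 = -7/(2√P_2) = -7/(2√23.84) = -0.7168.
ε = (∂Q_1/∂P_2)(P_2/Q_1) = -0.7168 × (23.84/223.769) ≈ -0.08.
ε < 0: complements.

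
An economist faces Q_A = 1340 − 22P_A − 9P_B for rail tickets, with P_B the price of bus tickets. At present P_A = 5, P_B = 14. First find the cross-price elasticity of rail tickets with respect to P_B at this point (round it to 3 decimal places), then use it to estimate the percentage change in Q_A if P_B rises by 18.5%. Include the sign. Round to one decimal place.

At P_A = 5, P_B = 14: Q_A = 1104.
∂Q_A/∂P_B = -9.
ε = (∂Q_A/∂P_B)(P_B/Q_A) = -9.0000 × 14/1104 ≈ -0.114.
%ΔQ_A ≈ ε × %ΔP_B = -0.114 × (18.5%) = -2.1%.

-2.1%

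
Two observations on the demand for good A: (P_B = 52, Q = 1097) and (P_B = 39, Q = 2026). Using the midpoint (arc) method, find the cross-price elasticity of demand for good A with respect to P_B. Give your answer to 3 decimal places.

ΔQ_A = 2026 − 1097 = 929; ΔP_B = 39 − 52 = -13.
Midpoints: Q̄_A = 1561.5, P̄_B = 45.50.
ε = (ΔQ_A/Q̄_A)/(ΔP_B/P̄_B) = (929/1561.5)/(-13/45.50) ≈ -2.082.

-2.082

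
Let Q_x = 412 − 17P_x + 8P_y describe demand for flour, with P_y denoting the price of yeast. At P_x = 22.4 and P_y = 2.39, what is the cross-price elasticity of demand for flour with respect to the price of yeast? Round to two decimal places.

0.38

At P_x = 22.4 and P_y = 2.39: Q_x = 50.32.
∂Q_x/∂P_y = 8.
ε = (∂Q_x/∂P_y)(P_y/Q_x) = 8 × (2.39/50.32) ≈ 0.38.
Since ε > 0, flour and yeast are substitutes.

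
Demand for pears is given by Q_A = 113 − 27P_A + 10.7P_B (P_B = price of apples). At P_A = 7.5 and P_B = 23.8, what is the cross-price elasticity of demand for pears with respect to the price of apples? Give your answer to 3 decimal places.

1.542

At P_A = 7.5 and P_B = 23.8: Q_A = 165.16.
∂Q_A/∂P_B = 10.7.
ε = (∂Q_A/∂P_B)(P_B/Q_A) = 10.7 × (23.8/165.16) ≈ 1.542.
Since ε > 0, pears and apples are substitutes.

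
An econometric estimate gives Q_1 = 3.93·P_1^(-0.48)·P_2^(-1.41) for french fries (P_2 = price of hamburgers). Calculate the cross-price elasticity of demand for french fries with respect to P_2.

-1.41

In a log-linear (constant-elasticity) demand function, the coefficient on the exponent of P_2 is the cross-price elasticity.
ε = -1.41. Negative, so french fries and hamburgers are complements.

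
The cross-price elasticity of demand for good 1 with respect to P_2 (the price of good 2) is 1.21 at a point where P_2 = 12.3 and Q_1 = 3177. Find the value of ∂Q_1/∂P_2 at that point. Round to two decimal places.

ε = (∂Q_1/∂P_2)·(P_2/Q_1) ⇒ ∂Q_1/∂P_2 = ε·Q_1/P_2 = 1.21 × 3177/12.3 ≈ 312.53.

312.53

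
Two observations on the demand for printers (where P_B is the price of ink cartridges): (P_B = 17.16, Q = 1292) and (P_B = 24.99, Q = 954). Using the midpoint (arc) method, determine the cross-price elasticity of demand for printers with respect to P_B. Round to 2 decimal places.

ΔQ_A = 954 − 1292 = -338; ΔP_B = 24.99 − 17.16 = 7.83.
Midpoints: Q̄_A = 1123.0, P̄_B = 21.07.
ε = (ΔQ_A/Q̄_A)/(ΔP_B/P̄_B) = (-338/1123.0)/(7.83/21.07) ≈ -0.81.
ε < 0: printers and ink cartridges are complements.

-0.81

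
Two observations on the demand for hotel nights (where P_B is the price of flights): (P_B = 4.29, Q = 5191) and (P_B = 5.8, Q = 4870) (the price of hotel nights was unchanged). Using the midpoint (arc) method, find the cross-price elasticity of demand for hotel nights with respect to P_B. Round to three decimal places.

-0.213

ΔQ_A = 4870 − 5191 = -321; ΔP_B = 5.8 − 4.29 = 1.51.
Midpoints: Q̄_A = 5030.5, P̄_B = 5.04.
ε = (ΔQ_A/Q̄_A)/(ΔP_B/P̄_B) = (-321/5030.5)/(1.51/5.04) ≈ -0.213.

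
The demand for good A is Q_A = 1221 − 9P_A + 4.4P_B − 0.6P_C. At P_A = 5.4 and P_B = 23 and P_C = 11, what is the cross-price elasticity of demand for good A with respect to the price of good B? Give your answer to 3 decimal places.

At P_A = 5.4 and P_B = 23 and P_C = 11: Q_A = 1267.
∂Q_A/∂P_B = 4.4.
ε = (∂Q_A/∂P_B)(P_B/Q_A) = 4.4 × (23/1267) ≈ 0.080.
Since ε > 0, good A and good B are substitutes.

0.080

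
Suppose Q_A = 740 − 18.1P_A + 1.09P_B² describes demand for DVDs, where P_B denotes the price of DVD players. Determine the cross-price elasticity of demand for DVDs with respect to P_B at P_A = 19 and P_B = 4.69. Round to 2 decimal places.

At P_A = 19 and P_B = 4.69: Q_A = 420.076.
∂Q_A/∂P_B = 2.18P_B = 2.18(4.69) = 10.2242.
ε = (∂Q_A/∂P_B)(P_B/Q_A) = 10.2242 × (4.69/420.076) ≈ 0.11.
ε > 0: substitutes.

0.11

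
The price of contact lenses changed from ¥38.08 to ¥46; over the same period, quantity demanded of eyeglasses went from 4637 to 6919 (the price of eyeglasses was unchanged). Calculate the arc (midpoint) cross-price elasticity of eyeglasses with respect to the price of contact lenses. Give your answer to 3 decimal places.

2.096

ΔQ_A = 6919 − 4637 = 2282; ΔP_B = 46 − 38.08 = 7.92.
Midpoints: Q̄_A = 5778.0, P̄_B = 42.04.
ε = (ΔQ_A/Q̄_A)/(ΔP_B/P̄_B) = (2282/5778.0)/(7.92/42.04) ≈ 2.096.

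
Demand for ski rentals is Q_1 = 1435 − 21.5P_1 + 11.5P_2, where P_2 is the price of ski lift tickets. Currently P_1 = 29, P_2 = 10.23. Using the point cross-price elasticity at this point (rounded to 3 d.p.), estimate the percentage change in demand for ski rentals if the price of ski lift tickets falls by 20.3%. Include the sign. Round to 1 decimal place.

At P_1 = 29, P_2 = 10.23: Q_1 = 929.145.
∂Q_1/∂P_2 = 11.5.
ε = (∂Q_1/∂P_2)(P_2/Q_1) = 11.5000 × 10.23/929.145 ≈ 0.127.
%ΔQ_1 ≈ ε × %ΔP_2 = 0.127 × (-20.3%) = -2.6%.

-2.6%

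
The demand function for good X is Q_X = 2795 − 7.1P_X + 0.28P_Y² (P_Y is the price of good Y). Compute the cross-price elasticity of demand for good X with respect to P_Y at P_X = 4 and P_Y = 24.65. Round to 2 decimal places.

0.12

At P_X = 4 and P_Y = 24.65: Q_X = 2936.734.
∂Q_X/∂P_Y = 0.56P_Y = 0.56(24.65) = 13.8040.
ε = (∂Q_X/∂P_Y)(P_Y/Q_X) = 13.8040 × (24.65/2936.734) ≈ 0.12.
ε > 0: substitutes.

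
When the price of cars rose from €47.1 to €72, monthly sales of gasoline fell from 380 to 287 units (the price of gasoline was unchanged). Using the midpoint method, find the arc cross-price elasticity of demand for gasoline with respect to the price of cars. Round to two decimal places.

-0.67

ΔQ_A = 287 − 380 = -93; ΔP_B = 72 − 47.1 = 24.9.
Midpoints: Q̄_A = 333.5, P̄_B = 59.55.
ε = (ΔQ_A/Q̄_A)/(ΔP_B/P̄_B) = (-93/333.5)/(24.9/59.55) ≈ -0.67.
ε < 0: gasoline and cars are complements.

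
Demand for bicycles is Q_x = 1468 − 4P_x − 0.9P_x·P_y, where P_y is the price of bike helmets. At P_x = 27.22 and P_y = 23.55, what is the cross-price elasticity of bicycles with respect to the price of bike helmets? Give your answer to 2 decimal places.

-0.74

At P_x = 27.22 and P_y = 23.55: Q_x = 782.192.
∂Q_x/∂P_y = -0.9P_x = -0.9(27.22) = -24.4980.
ε = (∂Q_x/∂P_y)(P_y/Q_x) = -24.4980 × (23.55/782.192) ≈ -0.74.
ε < 0: complements.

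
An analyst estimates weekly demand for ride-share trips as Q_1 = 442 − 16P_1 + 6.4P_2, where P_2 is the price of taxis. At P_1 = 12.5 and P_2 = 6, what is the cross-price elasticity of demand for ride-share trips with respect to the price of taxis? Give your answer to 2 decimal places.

At P_1 = 12.5 and P_2 = 6: Q_1 = 280.4.
∂Q_1/∂P_2 = 6.4.
ε = (∂Q_1/∂P_2)(P_2/Q_1) = 6.4 × (6/280.4) ≈ 0.14.
Since ε > 0, ride-share trips and taxis are substitutes.

0.14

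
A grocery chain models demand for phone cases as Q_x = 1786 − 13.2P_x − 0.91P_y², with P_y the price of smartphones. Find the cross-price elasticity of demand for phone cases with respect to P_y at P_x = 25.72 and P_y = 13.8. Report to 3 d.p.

At P_x = 25.72 and P_y = 13.8: Q_x = 1273.196.
∂Q_x/∂P_y = -1.82P_y = -1.82(13.8) = -25.1160.
ε = (∂Q_x/∂P_y)(P_y/Q_x) = -25.1160 × (13.8/1273.196) ≈ -0.272.
ε < 0: complements.

-0.272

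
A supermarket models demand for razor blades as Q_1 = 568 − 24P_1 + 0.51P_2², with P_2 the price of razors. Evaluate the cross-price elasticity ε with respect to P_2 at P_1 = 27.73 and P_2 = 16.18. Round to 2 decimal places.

At P_1 = 27.73 and P_2 = 16.18: Q_1 = 35.994.
∂Q_1/∂P_2 = 1.02P_2 = 1.02(16.18) = 16.5036.
ε = (∂Q_1/∂P_2)(P_2/Q_1) = 16.5036 × (16.18/35.994) ≈ 7.42.

7.42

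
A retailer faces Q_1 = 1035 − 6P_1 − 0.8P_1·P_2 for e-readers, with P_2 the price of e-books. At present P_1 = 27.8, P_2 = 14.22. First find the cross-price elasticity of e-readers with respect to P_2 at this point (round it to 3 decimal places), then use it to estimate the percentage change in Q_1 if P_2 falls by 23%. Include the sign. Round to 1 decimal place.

At P_1 = 27.8, P_2 = 14.22: Q_1 = 551.947.
∂Q_1/∂P_2 = -0.8P_1 = -22.2400.
ε = (∂Q_1/∂P_2)(P_2/Q_1) = -22.2400 × 14.22/551.947 ≈ -0.573.
%ΔQ_1 ≈ ε × %ΔP_2 = -0.573 × (-23%) = 13.2%.

13.2%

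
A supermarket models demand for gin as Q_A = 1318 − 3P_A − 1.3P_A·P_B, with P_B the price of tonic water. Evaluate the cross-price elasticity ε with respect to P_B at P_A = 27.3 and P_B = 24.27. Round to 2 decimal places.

At P_A = 27.3 and P_B = 24.27: Q_A = 374.758.
∂Q_A/∂P_B = -1.3P_A = -1.3(27.3) = -35.4900.
ε = (∂Q_A/∂P_B)(P_B/Q_A) = -35.4900 × (24.27/374.758) ≈ -2.30.
ε < 0: complements.

-2.30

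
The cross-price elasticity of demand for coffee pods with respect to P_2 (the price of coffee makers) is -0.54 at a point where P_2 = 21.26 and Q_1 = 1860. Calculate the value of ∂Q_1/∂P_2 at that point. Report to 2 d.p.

-47.24

ε = (∂Q_1/∂P_2)·(P_2/Q_1) ⇒ ∂Q_1/∂P_2 = ε·Q_1/P_2 = -0.54 × 1860/21.26 ≈ -47.24.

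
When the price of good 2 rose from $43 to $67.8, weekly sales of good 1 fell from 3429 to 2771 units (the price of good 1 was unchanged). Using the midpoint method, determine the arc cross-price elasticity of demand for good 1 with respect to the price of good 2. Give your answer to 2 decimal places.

ΔQ_1 = 2771 − 3429 = -658; ΔP_2 = 67.8 − 43 = 24.8.
Midpoints: Q̄_1 = 3100.0, P̄_2 = 55.40.
ε = (ΔQ_1/Q̄_1)/(ΔP_2/P̄_2) = (-658/3100.0)/(24.8/55.40) ≈ -0.47.

-0.47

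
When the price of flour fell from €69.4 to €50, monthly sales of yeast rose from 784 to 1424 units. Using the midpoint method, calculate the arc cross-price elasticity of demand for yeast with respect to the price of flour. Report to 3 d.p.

ΔQ_A = 1424 − 784 = 640; ΔP_B = 50 − 69.4 = -19.4.
Midpoints: Q̄_A = 1104.0, P̄_B = 59.70.
ε = (ΔQ_A/Q̄_A)/(ΔP_B/P̄_B) = (640/1104.0)/(-19.4/59.70) ≈ -1.784.

-1.784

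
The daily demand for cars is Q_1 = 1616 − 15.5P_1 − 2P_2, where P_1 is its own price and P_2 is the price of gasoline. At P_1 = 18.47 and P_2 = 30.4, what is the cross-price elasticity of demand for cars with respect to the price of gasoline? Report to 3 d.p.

-0.048

At P_1 = 18.47 and P_2 = 30.4: Q_1 = 1268.915.
∂Q_1/∂P_2 = -2.
ε = (∂Q_1/∂P_2)(P_2/Q_1) = -2 × (30.4/1268.915) ≈ -0.048.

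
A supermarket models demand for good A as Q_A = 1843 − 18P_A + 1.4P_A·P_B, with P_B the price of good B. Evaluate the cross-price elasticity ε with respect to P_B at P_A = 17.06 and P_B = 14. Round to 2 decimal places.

At P_A = 17.06 and P_B = 14: Q_A = 1870.296.
∂Q_A/∂P_B = 1.4P_A = 1.4(17.06) = 23.8840.
ε = (∂Q_A/∂P_B)(P_B/Q_A) = 23.8840 × (14/1870.296) ≈ 0.18.
ε > 0: substitutes.

0.18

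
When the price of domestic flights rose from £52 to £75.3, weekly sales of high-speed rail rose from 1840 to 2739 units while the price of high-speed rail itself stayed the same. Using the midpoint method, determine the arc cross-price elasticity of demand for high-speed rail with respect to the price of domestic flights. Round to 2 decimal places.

1.07

ΔQ_A = 2739 − 1840 = 899; ΔP_B = 75.3 − 52 = 23.3.
Midpoints: Q̄_A = 2289.5, P̄_B = 63.65.
ε = (ΔQ_A/Q̄_A)/(ΔP_B/P̄_B) = (899/2289.5)/(23.3/63.65) ≈ 1.07.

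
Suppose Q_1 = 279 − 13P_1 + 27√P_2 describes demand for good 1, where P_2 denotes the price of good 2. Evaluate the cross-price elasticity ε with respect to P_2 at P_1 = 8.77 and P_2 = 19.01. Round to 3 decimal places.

0.208

At P_1 = 8.77 and P_2 = 19.01: Q_1 = 282.711.
∂Q_1/∂P_2 = 27/(2√P_2) = 27/(2√19.01) = 3.0963.
ε = (∂Q_1/∂P_2)(P_2/Q_1) = 3.0963 × (19.01/282.711) ≈ 0.208.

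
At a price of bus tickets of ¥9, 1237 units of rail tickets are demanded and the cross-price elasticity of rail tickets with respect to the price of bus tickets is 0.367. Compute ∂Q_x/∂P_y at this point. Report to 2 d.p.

ε = (∂Q_x/∂P_y)·(P_y/Q_x) ⇒ ∂Q_x/∂P_y = ε·Q_x/P_y = 0.367 × 1237/9 ≈ 50.44.

50.44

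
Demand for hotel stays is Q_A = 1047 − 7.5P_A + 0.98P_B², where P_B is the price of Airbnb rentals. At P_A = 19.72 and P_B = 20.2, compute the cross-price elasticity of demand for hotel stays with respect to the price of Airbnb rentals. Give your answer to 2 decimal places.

0.62

At P_A = 19.72 and P_B = 20.2: Q_A = 1298.979.
∂Q_A/∂P_B = 1.96P_B = 1.96(20.2) = 39.5920.
ε = (∂Q_A/∂P_B)(P_B/Q_A) = 39.5920 × (20.2/1298.979) ≈ 0.62.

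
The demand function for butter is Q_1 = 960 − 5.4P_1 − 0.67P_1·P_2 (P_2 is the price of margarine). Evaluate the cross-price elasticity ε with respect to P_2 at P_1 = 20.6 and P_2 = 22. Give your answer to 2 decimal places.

At P_1 = 20.6 and P_2 = 22: Q_1 = 545.116.
∂Q_1/∂P_2 = -0.67P_1 = -0.67(20.6) = -13.8020.
ε = (∂Q_1/∂P_2)(P_2/Q_1) = -13.8020 × (22/545.116) ≈ -0.56.

-0.56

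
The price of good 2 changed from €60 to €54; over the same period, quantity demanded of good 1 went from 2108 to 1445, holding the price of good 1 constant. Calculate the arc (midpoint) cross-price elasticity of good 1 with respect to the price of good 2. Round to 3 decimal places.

ΔQ_1 = 1445 − 2108 = -663; ΔP_2 = 54 − 60 = -6.
Midpoints: Q̄_1 = 1776.5, P̄_2 = 57.00.
ε = (ΔQ_1/Q̄_1)/(ΔP_2/P̄_2) = (-663/1776.5)/(-6/57.00) ≈ 3.545.

3.545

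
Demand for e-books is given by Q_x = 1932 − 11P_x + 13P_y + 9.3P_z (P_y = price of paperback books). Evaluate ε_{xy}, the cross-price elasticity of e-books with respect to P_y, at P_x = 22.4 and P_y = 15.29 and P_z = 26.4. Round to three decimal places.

0.093

At P_x = 22.4 and P_y = 15.29 and P_z = 26.4: Q_x = 2129.89.
∂Q_x/∂P_y = 13.
ε = (∂Q_x/∂P_y)(P_y/Q_x) = 13 × (15.29/2129.89) ≈ 0.093.
Since ε > 0, e-books and paperback books are substitutes.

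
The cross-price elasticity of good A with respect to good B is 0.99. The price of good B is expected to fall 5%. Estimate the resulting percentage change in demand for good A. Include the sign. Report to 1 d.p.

%ΔQ ≈ ε × %ΔP of good B = 0.99 × (-5%) = -5.0%.

-5.0%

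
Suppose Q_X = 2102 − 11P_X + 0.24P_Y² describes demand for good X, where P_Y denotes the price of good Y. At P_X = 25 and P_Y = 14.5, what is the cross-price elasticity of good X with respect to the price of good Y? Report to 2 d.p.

0.05

At P_X = 25 and P_Y = 14.5: Q_X = 1877.46.
∂Q_X/∂P_Y = 0.48P_Y = 0.48(14.5) = 6.9600.
ε = (∂Q_X/∂P_Y)(P_Y/Q_X) = 6.9600 × (14.5/1877.46) ≈ 0.05.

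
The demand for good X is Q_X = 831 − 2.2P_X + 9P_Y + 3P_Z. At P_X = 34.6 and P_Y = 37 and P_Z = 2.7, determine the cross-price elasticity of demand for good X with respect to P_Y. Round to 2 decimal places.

At P_X = 34.6 and P_Y = 37 and P_Z = 2.7: Q_X = 1095.98.
∂Q_X/∂P_Y = 9.
ε = (∂Q_X/∂P_Y)(P_Y/Q_X) = 9 × (37/1095.98) ≈ 0.30.
Since ε > 0, good X and good Y are substitutes.

0.30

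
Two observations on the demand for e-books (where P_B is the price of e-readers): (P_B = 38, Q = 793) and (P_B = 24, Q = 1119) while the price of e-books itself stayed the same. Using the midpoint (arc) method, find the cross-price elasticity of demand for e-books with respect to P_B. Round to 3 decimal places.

-0.755

ΔQ_A = 1119 − 793 = 326; ΔP_B = 24 − 38 = -14.
Midpoints: Q̄_A = 956.0, P̄_B = 31.00.
ε = (ΔQ_A/Q̄_A)/(ΔP_B/P̄_B) = (326/956.0)/(-14/31.00) ≈ -0.755.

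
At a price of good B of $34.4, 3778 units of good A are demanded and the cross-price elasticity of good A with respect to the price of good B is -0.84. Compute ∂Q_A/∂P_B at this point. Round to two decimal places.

ε = (∂Q_A/∂P_B)·(P_B/Q_A) ⇒ ∂Q_A/∂P_B = ε·Q_A/P_B = -0.84 × 3778/34.4 ≈ -92.25.

-92.25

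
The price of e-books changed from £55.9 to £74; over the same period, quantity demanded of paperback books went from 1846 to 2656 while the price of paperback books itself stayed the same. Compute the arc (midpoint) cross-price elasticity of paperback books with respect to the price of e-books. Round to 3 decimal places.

1.291

ΔQ_A = 2656 − 1846 = 810; ΔP_B = 74 − 55.9 = 18.1.
Midpoints: Q̄_A = 2251.0, P̄_B = 64.95.
ε = (ΔQ_A/Q̄_A)/(ΔP_B/P̄_B) = (810/2251.0)/(18.1/64.95) ≈ 1.291.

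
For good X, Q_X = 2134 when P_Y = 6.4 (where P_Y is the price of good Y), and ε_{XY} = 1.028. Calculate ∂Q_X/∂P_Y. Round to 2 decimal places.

342.77

ε = (∂Q_X/∂P_Y)·(P_Y/Q_X) ⇒ ∂Q_X/∂P_Y = ε·Q_X/P_Y = 1.028 × 2134/6.4 ≈ 342.77.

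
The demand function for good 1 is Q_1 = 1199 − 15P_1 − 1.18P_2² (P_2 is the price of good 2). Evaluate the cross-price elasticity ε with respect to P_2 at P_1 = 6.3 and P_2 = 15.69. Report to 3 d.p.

At P_1 = 6.3 and P_2 = 15.69: Q_1 = 814.012.
∂Q_1/∂P_2 = -2.36P_2 = -2.36(15.69) = -37.0284.
ε = (∂Q_1/∂P_2)(P_2/Q_1) = -37.0284 × (15.69/814.012) ≈ -0.714.
ε < 0: complements.

-0.714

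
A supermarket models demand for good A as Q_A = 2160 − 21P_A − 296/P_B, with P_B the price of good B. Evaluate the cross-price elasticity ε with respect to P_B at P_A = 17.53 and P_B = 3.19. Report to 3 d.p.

0.055

At P_A = 17.53 and P_B = 3.19: Q_A = 1699.080.
∂Q_A/∂P_B = 296/P_B² = 29.0878.
ε = (∂Q_A/∂P_B)(P_B/Q_A) = 29.0878 × (3.19/1699.080) ≈ 0.055.
ε > 0: substitutes.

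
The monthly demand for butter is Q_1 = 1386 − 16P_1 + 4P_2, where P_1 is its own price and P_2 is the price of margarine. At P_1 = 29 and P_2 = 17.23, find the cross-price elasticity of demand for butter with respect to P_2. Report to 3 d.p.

At P_1 = 29 and P_2 = 17.23: Q_1 = 990.92.
∂Q_1/∂P_2 = 4.
ε = (∂Q_1/∂P_2)(P_2/Q_1) = 4 × (17.23/990.92) ≈ 0.070.

0.070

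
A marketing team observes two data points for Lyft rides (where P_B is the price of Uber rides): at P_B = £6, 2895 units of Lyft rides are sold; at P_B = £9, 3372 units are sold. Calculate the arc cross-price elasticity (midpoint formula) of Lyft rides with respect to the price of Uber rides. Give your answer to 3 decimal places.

ΔQ_A = 3372 − 2895 = 477; ΔP_B = 9 − 6 = 3.
Midpoints: Q̄_A = 3133.5, P̄_B = 7.50.
ε = (ΔQ_A/Q̄_A)/(ΔP_B/P̄_B) = (477/3133.5)/(3/7.50) ≈ 0.381.
ε > 0: Lyft rides and Uber rides are substitutes.

0.381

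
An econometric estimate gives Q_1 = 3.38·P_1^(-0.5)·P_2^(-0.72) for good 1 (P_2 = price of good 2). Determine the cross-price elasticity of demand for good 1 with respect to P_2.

In a log-linear (constant-elasticity) demand function, the coefficient on the exponent of P_2 is the cross-price elasticity.
ε = -0.72. Negative, so good 1 and good 2 are complements.

-0.72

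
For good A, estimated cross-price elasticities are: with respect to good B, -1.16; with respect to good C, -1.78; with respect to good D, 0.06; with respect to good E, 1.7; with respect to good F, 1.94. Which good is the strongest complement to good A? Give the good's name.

Complements have ε < 0. The most negative value is -1.78 (good C).

good C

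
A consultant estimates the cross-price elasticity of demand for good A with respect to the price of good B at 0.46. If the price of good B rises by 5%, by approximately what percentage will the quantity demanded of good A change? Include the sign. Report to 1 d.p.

%ΔQ ≈ ε × %ΔP of good B = 0.46 × (5%) = 2.3%.
Demand for good A rises by about 2.3%.

2.3%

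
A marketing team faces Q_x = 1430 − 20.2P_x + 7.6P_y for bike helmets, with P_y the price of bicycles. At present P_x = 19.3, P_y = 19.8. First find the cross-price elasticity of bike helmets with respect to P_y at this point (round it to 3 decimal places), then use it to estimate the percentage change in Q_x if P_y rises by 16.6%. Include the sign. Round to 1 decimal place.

2.1%

At P_x = 19.3, P_y = 19.8: Q_x = 1190.62.
∂Q_x/∂P_y = 7.6.
ε = (∂Q_x/∂P_y)(P_y/Q_x) = 7.6000 × 19.8/1190.62 ≈ 0.126.
%ΔQ_x ≈ ε × %ΔP_y = 0.126 × (16.6%) = 2.1%.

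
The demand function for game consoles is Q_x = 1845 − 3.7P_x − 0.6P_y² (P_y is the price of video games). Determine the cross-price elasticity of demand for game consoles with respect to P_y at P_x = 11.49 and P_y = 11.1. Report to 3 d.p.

At P_x = 11.49 and P_y = 11.1: Q_x = 1728.561.
∂Q_x/∂P_y = -1.2P_y = -1.2(11.1) = -13.3200.
ε = (∂Q_x/∂P_y)(P_y/Q_x) = -13.3200 × (11.1/1728.561) ≈ -0.086.
ε < 0: complements.

-0.086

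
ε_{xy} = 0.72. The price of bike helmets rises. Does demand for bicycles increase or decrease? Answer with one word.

ε > 0 and the price of bike helmets rises, so the quantity of bicycles moves in the same direction: it increases.

increase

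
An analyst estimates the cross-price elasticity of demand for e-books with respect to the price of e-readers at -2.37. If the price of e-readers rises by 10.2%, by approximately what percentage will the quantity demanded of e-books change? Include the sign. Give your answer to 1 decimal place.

-24.2%

%ΔQ ≈ ε × %ΔP of e-readers = -2.37 × (10.2%) = -24.2%.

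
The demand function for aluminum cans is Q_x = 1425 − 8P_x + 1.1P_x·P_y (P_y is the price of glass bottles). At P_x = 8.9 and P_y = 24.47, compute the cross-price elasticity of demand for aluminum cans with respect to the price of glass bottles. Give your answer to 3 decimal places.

At P_x = 8.9 and P_y = 24.47: Q_x = 1593.361.
∂Q_x/∂P_y = 1.1P_x = 1.1(8.9) = 9.7900.
ε = (∂Q_x/∂P_y)(P_y/Q_x) = 9.7900 × (24.47/1593.361) ≈ 0.150.
ε > 0: substitutes.

0.150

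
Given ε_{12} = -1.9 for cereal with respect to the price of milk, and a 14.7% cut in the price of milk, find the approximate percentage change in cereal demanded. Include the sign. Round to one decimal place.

27.9%

%ΔQ ≈ ε × %ΔP of milk = -1.9 × (-14.7%) = 27.9%.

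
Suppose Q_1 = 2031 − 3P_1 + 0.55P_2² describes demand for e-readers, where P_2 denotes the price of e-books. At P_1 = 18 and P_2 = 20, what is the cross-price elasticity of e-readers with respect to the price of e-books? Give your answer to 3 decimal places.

0.200

At P_1 = 18 and P_2 = 20: Q_1 = 2197.
∂Q_1/∂P_2 = 1.1P_2 = 1.1(20) = 22.0000.
ε = (∂Q_1/∂P_2)(P_2/Q_1) = 22.0000 × (20/2197) ≈ 0.200.
ε > 0: substitutes.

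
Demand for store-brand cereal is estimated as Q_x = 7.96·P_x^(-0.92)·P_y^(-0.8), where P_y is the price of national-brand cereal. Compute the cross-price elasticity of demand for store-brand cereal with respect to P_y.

In a log-linear (constant-elasticity) demand function, the coefficient on the exponent of P_y is the cross-price elasticity.
ε = -0.80. Negative, so store-brand cereal and national-brand cereal are complements.

-0.80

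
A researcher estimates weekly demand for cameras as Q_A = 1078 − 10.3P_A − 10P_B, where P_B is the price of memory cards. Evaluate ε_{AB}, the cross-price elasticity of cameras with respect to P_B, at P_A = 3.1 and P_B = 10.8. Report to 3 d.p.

-0.115

At P_A = 3.1 and P_B = 10.8: Q_A = 938.07.
∂Q_A/∂P_B = -10.
ε = (∂Q_A/∂P_B)(P_B/Q_A) = -10 × (10.8/938.07) ≈ -0.115.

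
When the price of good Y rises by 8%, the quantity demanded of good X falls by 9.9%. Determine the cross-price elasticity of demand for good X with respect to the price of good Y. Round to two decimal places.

ε = (%ΔQ of good X) / (%ΔP of good Y) = (-9.9%) / (8%) ≈ -1.24.

-1.24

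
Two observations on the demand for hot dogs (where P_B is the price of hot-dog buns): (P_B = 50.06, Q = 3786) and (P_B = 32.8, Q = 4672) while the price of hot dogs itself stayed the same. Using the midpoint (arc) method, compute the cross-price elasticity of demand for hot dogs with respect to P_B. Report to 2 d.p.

-0.50

ΔQ_A = 4672 − 3786 = 886; ΔP_B = 32.8 − 50.06 = -17.26.
Midpoints: Q̄_A = 4229.0, P̄_B = 41.43.
ε = (ΔQ_A/Q̄_A)/(ΔP_B/P̄_B) = (886/4229.0)/(-17.26/41.43) ≈ -0.50.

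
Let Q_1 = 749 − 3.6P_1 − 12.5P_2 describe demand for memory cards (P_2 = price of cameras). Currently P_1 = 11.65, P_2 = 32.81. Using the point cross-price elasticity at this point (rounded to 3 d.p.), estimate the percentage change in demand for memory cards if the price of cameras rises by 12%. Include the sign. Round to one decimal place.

At P_1 = 11.65, P_2 = 32.81: Q_1 = 296.935.
∂Q_1/∂P_2 = -12.5.
ε = (∂Q_1/∂P_2)(P_2/Q_1) = -12.5000 × 32.81/296.935 ≈ -1.381.
%ΔQ_1 ≈ ε × %ΔP_2 = -1.381 × (12%) = -16.6%.

-16.6%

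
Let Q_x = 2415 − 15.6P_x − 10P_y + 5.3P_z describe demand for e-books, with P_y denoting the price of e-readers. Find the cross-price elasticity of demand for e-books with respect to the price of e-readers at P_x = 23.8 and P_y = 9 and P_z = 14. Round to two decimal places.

At P_x = 23.8 and P_y = 9 and P_z = 14: Q_x = 2027.92.
∂Q_x/∂P_y = -10.
ε = (∂Q_x/∂P_y)(P_y/Q_x) = -10 × (9/2027.92) ≈ -0.04.

-0.04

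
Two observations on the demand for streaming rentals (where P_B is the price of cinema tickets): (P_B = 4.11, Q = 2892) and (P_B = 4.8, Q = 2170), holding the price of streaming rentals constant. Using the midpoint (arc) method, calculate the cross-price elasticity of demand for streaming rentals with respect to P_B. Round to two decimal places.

-1.84

ΔQ_A = 2170 − 2892 = -722; ΔP_B = 4.8 − 4.11 = 0.69.
Midpoints: Q̄_A = 2531.0, P̄_B = 4.46.
ε = (ΔQ_A/Q̄_A)/(ΔP_B/P̄_B) = (-722/2531.0)/(0.69/4.46) ≈ -1.84.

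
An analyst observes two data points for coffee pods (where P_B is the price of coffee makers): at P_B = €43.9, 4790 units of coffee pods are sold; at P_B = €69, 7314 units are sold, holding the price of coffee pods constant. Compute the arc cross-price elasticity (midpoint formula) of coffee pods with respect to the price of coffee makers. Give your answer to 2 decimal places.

ΔQ_A = 7314 − 4790 = 2524; ΔP_B = 69 − 43.9 = 25.1.
Midpoints: Q̄_A = 6052.0, P̄_B = 56.45.
ε = (ΔQ_A/Q̄_A)/(ΔP_B/P̄_B) = (2524/6052.0)/(25.1/56.45) ≈ 0.94.

0.94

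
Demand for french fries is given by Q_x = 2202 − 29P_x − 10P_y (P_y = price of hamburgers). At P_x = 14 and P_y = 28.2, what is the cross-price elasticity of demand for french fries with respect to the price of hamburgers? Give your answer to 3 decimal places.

At P_x = 14 and P_y = 28.2: Q_x = 1514.
∂Q_x/∂P_y = -10.
ε = (∂Q_x/∂P_y)(P_y/Q_x) = -10 × (28.2/1514) ≈ -0.186.
Since ε < 0, french fries and hamburgers are complements.

-0.186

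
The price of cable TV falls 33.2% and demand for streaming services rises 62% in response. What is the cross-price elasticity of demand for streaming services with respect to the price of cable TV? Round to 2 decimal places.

-1.87

ε = (%ΔQ of streaming services) / (%ΔP of cable TV) = (62%) / (-33.2%) ≈ -1.87.
Negative cross-price elasticity: complements.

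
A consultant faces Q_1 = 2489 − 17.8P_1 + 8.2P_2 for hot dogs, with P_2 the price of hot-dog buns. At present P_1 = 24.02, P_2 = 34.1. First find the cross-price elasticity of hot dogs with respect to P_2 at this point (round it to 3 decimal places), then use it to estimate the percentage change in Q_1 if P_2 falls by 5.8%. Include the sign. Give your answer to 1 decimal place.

At P_1 = 24.02, P_2 = 34.1: Q_1 = 2341.064.
∂Q_1/∂P_2 = 8.2.
ε = (∂Q_1/∂P_2)(P_2/Q_1) = 8.2000 × 34.1/2341.064 ≈ 0.119.
%ΔQ_1 ≈ ε × %ΔP_2 = 0.119 × (-5.8%) = -0.7%.

-0.7%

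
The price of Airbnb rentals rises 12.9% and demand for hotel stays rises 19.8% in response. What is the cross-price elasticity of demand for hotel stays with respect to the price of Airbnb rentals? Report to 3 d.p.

1.535

ε = (%ΔQ of hotel stays) / (%ΔP of Airbnb rentals) = (19.8%) / (12.9%) ≈ 1.535.
Positive cross-price elasticity: substitutes.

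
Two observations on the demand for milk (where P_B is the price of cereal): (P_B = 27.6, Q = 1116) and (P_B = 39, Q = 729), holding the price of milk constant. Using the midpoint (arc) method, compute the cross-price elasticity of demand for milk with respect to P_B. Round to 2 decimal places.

ΔQ_A = 729 − 1116 = -387; ΔP_B = 39 − 27.6 = 11.4.
Midpoints: Q̄_A = 922.5, P̄_B = 33.30.
ε = (ΔQ_A/Q̄_A)/(ΔP_B/P̄_B) = (-387/922.5)/(11.4/33.30) ≈ -1.23.
ε < 0: milk and cereal are complements.

-1.23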